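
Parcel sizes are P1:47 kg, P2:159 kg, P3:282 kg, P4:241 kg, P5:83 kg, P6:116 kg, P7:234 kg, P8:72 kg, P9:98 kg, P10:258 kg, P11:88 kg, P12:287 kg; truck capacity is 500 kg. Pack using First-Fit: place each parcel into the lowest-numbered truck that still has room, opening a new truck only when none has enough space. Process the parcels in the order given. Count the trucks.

Put P1 (47 kg) in truck 1; 453 kg remain.
Put P2 (159 kg) in truck 1; 294 kg remain.
Put P3 (282 kg) in truck 1; 12 kg remain.
Put P4 (241 kg) in truck 2; 259 kg remain.
Put P5 (83 kg) in truck 2; 176 kg remain.
Put P6 (116 kg) in truck 2; 60 kg remain.
Put P7 (234 kg) in truck 3; 266 kg remain.
Put P8 (72 kg) in truck 3; 194 kg remain.
Put P9 (98 kg) in truck 3; 96 kg remain.
Put P10 (258 kg) in truck 4; 242 kg remain.
Put P11 (88 kg) in truck 3; 8 kg remain.
Put P12 (287 kg) in truck 5; 213 kg remain.
Final trucks: [47,159,282] [241,83,116] [234,72,98,88] [258] [287].

5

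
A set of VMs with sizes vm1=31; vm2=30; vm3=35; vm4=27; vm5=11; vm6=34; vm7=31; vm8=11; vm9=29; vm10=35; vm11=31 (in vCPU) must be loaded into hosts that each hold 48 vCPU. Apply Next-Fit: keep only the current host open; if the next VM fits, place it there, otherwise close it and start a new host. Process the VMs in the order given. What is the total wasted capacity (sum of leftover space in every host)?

127

Put vm1 (31 vCPU) in host 1; 17 vCPU remain.
Put vm2 (30 vCPU) in host 2; 18 vCPU remain.
Put vm3 (35 vCPU) in host 3; 13 vCPU remain.
Put vm4 (27 vCPU) in host 4; 21 vCPU remain.
Put vm5 (11 vCPU) in host 4; 10 vCPU remain.
Put vm6 (34 vCPU) in host 5; 14 vCPU remain.
Put vm7 (31 vCPU) in host 6; 17 vCPU remain.
Put vm8 (11 vCPU) in host 6; 6 vCPU remain.
Put vm9 (29 vCPU) in host 7; 19 vCPU remain.
Put vm10 (35 vCPU) in host 8; 13 vCPU remain.
Put vm11 (31 vCPU) in host 9; 17 vCPU remain.
9 hosts × 48 vCPU = 432 vCPU; used 305 vCPU; unused 127 vCPU.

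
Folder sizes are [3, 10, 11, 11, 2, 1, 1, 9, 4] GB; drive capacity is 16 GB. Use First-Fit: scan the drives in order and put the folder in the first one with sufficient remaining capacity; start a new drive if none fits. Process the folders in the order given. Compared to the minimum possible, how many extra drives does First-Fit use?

First-Fit: [3,10,2,1] [11,1,4] [11] [9] → 4 drives.
Total size 52 GB; any packing needs at least ⌈52/16⌉ = 4 drives.
So 4 is already optimal.

0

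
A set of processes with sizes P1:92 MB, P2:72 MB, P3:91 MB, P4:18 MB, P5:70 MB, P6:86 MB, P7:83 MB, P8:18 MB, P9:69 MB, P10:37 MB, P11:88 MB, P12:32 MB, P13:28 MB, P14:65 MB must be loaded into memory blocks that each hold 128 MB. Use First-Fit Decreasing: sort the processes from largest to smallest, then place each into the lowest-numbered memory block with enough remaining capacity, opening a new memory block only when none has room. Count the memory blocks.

9

Sorted descending: 92, 91, 88, 86, 83, 72, 70, 69, 65, 37, 32, 28, 18, 18.
Put 92 MB in memory block 1; 36 MB remain.
Put 91 MB in memory block 2; 37 MB remain.
Put 88 MB in memory block 3; 40 MB remain.
Put 86 MB in memory block 4; 42 MB remain.
Put 83 MB in memory block 5; 45 MB remain.
Put 72 MB in memory block 6; 56 MB remain.
Put 70 MB in memory block 7; 58 MB remain.
Put 69 MB in memory block 8; 59 MB remain.
Put 65 MB in memory block 9; 63 MB remain.
Put 37 MB in memory block 2; 0 MB remain.
Put 32 MB in memory block 1; 4 MB remain.
Put 28 MB in memory block 3; 12 MB remain.
Put 18 MB in memory block 4; 24 MB remain.
Put 18 MB in memory block 4; 6 MB remain.
Final memory blocks: [92,32] [91,37] [88,28] [86,18,18] [83] [72] [70] [69] [65].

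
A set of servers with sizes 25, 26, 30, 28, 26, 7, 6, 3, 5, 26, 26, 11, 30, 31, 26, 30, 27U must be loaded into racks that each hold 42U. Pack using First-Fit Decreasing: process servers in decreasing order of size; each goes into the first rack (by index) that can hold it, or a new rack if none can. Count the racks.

Sorted descending: 31, 30, 30, 30, 28, 27, 26, 26, 26, 26, 26, 25, 11, 7, 6, 5, 3.
Put 31U in rack 1; 11U remain.
Put 30U in rack 2; 12U remain.
Put 30U in rack 3; 12U remain.
Put 30U in rack 4; 12U remain.
Put 28U in rack 5; 14U remain.
Put 27U in rack 6; 15U remain.
Put 26U in rack 7; 16U remain.
Put 26U in rack 8; 16U remain.
Put 26U in rack 9; 16U remain.
Put 26U in rack 10; 16U remain.
Put 26U in rack 11; 16U remain.
Put 25U in rack 12; 17U remain.
Put 11U in rack 1; 0U remain.
Put 7U in rack 2; 5U remain.
Put 6U in rack 3; 6U remain.
Put 5U in rack 2; 0U remain.
Put 3U in rack 3; 3U remain.
Final racks: [31,11] [30,7,5] [30,6,3] [30] [28] [27] [26] [26] [26] [26] [26] [25].

12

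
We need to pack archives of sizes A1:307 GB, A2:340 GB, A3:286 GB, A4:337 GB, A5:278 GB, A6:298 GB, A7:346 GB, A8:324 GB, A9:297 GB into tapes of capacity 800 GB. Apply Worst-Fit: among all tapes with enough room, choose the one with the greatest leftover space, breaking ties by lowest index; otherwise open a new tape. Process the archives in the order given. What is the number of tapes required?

5

tape 1: place A1 (307 GB), 493 GB left
tape 1: place A2 (340 GB), 153 GB left
tape 2: place A3 (286 GB), 514 GB left
tape 2: place A4 (337 GB), 177 GB left
tape 3: place A5 (278 GB), 522 GB left
tape 3: place A6 (298 GB), 224 GB left
tape 4: place A7 (346 GB), 454 GB left
tape 4: place A8 (324 GB), 130 GB left
tape 5: place A9 (297 GB), 503 GB left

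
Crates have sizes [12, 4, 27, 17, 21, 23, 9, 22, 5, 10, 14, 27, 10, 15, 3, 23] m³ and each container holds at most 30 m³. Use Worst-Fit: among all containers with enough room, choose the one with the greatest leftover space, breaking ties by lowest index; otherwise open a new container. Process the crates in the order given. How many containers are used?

Put 12 m³ in container 1; 18 m³ remain.
Put 4 m³ in container 1; 14 m³ remain.
Put 27 m³ in container 2; 3 m³ remain.
Put 17 m³ in container 3; 13 m³ remain.
Put 21 m³ in container 4; 9 m³ remain.
Put 23 m³ in container 5; 7 m³ remain.
Put 9 m³ in container 1; 5 m³ remain.
Put 22 m³ in container 6; 8 m³ remain.
Put 5 m³ in container 3; 8 m³ remain.
Put 10 m³ in container 7; 20 m³ remain.
Put 14 m³ in container 7; 6 m³ remain.
Put 27 m³ in container 8; 3 m³ remain.
Put 10 m³ in container 9; 20 m³ remain.
Put 15 m³ in container 9; 5 m³ remain.
Put 3 m³ in container 4; 6 m³ remain.
Put 23 m³ in container 10; 7 m³ remain.
Final containers: [12,4,9] [27] [17,5] [21,3] [23] [22] [10,14] [27] [10,15] [23].

10 containers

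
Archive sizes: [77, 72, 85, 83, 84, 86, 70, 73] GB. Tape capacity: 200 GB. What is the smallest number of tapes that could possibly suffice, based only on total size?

Total size = 77 + 72 + 85 + 83 + 84 + 86 + 70 + 73 = 630 GB.
⌈630 / 200⌉ = 4.

4 tapes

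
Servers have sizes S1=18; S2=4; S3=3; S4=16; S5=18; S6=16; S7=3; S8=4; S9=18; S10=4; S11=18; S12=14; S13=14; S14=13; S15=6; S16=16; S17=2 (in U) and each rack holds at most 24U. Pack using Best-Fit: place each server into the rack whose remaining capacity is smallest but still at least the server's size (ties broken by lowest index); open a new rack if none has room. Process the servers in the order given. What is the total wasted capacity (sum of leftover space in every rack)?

rack 1: place S1 (18U), 6U left
rack 1: place S2 (4U), 2U left
rack 2: place S3 (3U), 21U left
rack 2: place S4 (16U), 5U left
rack 3: place S5 (18U), 6U left
rack 4: place S6 (16U), 8U left
rack 2: place S7 (3U), 2U left
rack 3: place S8 (4U), 2U left
rack 5: place S9 (18U), 6U left
rack 5: place S10 (4U), 2U left
rack 6: place S11 (18U), 6U left
rack 7: place S12 (14U), 10U left
rack 8: place S13 (14U), 10U left
rack 9: place S14 (13U), 11U left
rack 6: place S15 (6U), 0U left
rack 10: place S16 (16U), 8U left
rack 1: place S17 (2U), 0U left
10 racks × 24U = 240U; used 187U; unused 53U.

53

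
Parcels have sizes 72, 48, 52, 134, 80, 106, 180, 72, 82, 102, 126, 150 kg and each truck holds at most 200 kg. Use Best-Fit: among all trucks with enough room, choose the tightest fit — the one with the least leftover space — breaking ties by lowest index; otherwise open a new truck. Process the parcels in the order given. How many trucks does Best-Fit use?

Put 72 kg in truck 1; 128 kg remain.
Put 48 kg in truck 1; 80 kg remain.
Put 52 kg in truck 1; 28 kg remain.
Put 134 kg in truck 2; 66 kg remain.
Put 80 kg in truck 3; 120 kg remain.
Put 106 kg in truck 3; 14 kg remain.
Put 180 kg in truck 4; 20 kg remain.
Put 72 kg in truck 5; 128 kg remain.
Put 82 kg in truck 5; 46 kg remain.
Put 102 kg in truck 6; 98 kg remain.
Put 126 kg in truck 7; 74 kg remain.
Put 150 kg in truck 8; 50 kg remain.

8 trucks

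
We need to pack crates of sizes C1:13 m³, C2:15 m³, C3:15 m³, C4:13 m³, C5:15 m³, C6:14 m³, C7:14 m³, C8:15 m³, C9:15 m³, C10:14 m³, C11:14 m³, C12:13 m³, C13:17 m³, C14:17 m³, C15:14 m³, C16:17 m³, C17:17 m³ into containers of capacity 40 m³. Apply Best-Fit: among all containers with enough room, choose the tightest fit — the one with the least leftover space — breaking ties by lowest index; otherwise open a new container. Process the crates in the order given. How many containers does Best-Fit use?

9

container 1: place C1 (13 m³), 27 m³ left
container 1: place C2 (15 m³), 12 m³ left
container 2: place C3 (15 m³), 25 m³ left
container 2: place C4 (13 m³), 12 m³ left
container 3: place C5 (15 m³), 25 m³ left
container 3: place C6 (14 m³), 11 m³ left
container 4: place C7 (14 m³), 26 m³ left
container 4: place C8 (15 m³), 11 m³ left
container 5: place C9 (15 m³), 25 m³ left
container 5: place C10 (14 m³), 11 m³ left
container 6: place C11 (14 m³), 26 m³ left
container 6: place C12 (13 m³), 13 m³ left
container 7: place C13 (17 m³), 23 m³ left
container 7: place C14 (17 m³), 6 m³ left
container 8: place C15 (14 m³), 26 m³ left
container 8: place C16 (17 m³), 9 m³ left
container 9: place C17 (17 m³), 23 m³ left
Final containers: [13,15] [15,13] [15,14] [14,15] [15,14] [14,13] [17,17] [14,17] [17].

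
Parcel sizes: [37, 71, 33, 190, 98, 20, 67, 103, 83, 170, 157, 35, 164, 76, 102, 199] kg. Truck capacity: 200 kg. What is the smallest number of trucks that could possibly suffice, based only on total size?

9

Total size = 37 + 71 + 33 + 190 + 98 + 20 + 67 + 103 + 83 + 170 + 157 + 35 + 164 + 76 + 102 + 199 = 1605 kg.
⌈1605 / 200⌉ = 9.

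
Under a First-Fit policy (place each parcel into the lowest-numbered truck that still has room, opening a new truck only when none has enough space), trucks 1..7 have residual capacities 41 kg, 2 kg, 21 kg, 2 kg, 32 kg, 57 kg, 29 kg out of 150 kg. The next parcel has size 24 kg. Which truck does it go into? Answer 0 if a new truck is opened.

Trucks with room: truck 1 (41 kg), truck 5 (32 kg), truck 6 (57 kg), truck 7 (29 kg).
The first with room is truck 1.

1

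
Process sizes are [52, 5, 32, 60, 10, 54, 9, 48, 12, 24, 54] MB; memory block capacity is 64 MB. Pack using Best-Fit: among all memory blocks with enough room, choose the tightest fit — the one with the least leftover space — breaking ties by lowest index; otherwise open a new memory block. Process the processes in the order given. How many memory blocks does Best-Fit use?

7

52 MB → memory block 1 (remaining 12 MB)
5 MB → memory block 1 (remaining 7 MB)
32 MB → memory block 2 (remaining 32 MB)
60 MB → memory block 3 (remaining 4 MB)
10 MB → memory block 2 (remaining 22 MB)
54 MB → memory block 4 (remaining 10 MB)
9 MB → memory block 4 (remaining 1 MB)
48 MB → memory block 5 (remaining 16 MB)
12 MB → memory block 5 (remaining 4 MB)
24 MB → memory block 6 (remaining 40 MB)
54 MB → memory block 7 (remaining 10 MB)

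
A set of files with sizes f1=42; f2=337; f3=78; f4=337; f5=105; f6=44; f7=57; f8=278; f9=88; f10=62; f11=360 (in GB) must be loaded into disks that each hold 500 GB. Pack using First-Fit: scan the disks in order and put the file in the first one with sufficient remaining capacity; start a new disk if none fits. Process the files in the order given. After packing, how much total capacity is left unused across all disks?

212

Put f1 (42 GB) in disk 1; 458 GB remain.
Put f2 (337 GB) in disk 1; 121 GB remain.
Put f3 (78 GB) in disk 1; 43 GB remain.
Put f4 (337 GB) in disk 2; 163 GB remain.
Put f5 (105 GB) in disk 2; 58 GB remain.
Put f6 (44 GB) in disk 2; 14 GB remain.
Put f7 (57 GB) in disk 3; 443 GB remain.
Put f8 (278 GB) in disk 3; 165 GB remain.
Put f9 (88 GB) in disk 3; 77 GB remain.
Put f10 (62 GB) in disk 3; 15 GB remain.
Put f11 (360 GB) in disk 4; 140 GB remain.
4 disks × 500 GB = 2000 GB; used 1788 GB; unused 212 GB.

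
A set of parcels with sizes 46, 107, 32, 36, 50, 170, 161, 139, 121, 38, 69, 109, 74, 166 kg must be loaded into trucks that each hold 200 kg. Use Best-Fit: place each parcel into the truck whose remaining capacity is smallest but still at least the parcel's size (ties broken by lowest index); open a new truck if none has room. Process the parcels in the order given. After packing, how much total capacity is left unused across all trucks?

46 kg → truck 1 (remaining 154 kg)
107 kg → truck 1 (remaining 47 kg)
32 kg → truck 1 (remaining 15 kg)
36 kg → truck 2 (remaining 164 kg)
50 kg → truck 2 (remaining 114 kg)
170 kg → truck 3 (remaining 30 kg)
161 kg → truck 4 (remaining 39 kg)
139 kg → truck 5 (remaining 61 kg)
121 kg → truck 6 (remaining 79 kg)
38 kg → truck 4 (remaining 1 kg)
69 kg → truck 6 (remaining 10 kg)
109 kg → truck 2 (remaining 5 kg)
74 kg → truck 7 (remaining 126 kg)
166 kg → truck 8 (remaining 34 kg)
8 trucks × 200 kg = 1600 kg; used 1318 kg; unused 282 kg.

282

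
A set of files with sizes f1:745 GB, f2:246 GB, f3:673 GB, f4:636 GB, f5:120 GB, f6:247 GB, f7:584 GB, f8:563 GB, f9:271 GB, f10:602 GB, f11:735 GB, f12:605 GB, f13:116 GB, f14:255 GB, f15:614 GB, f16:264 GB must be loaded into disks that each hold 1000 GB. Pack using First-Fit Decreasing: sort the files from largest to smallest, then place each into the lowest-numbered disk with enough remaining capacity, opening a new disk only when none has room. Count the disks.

Sorted descending: 745, 735, 673, 636, 614, 605, 602, 584, 563, 271, 264, 255, 247, 246, 120, 116.
disk 1: place 745 GB, 255 GB left
disk 2: place 735 GB, 265 GB left
disk 3: place 673 GB, 327 GB left
disk 4: place 636 GB, 364 GB left
disk 5: place 614 GB, 386 GB left
disk 6: place 605 GB, 395 GB left
disk 7: place 602 GB, 398 GB left
disk 8: place 584 GB, 416 GB left
disk 9: place 563 GB, 437 GB left
disk 3: place 271 GB, 56 GB left
disk 2: place 264 GB, 1 GB left
disk 1: place 255 GB, 0 GB left
disk 4: place 247 GB, 117 GB left
disk 5: place 246 GB, 140 GB left
disk 5: place 120 GB, 20 GB left
disk 4: place 116 GB, 1 GB left

9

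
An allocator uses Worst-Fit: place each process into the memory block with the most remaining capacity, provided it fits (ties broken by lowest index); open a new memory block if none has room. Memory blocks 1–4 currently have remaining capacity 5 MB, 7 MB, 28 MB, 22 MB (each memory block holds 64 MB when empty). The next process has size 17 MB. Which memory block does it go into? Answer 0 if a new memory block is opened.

3

Memory blocks with room: memory block 3 (28 MB), memory block 4 (22 MB).
Most room is memory block 3 with 28 MB free.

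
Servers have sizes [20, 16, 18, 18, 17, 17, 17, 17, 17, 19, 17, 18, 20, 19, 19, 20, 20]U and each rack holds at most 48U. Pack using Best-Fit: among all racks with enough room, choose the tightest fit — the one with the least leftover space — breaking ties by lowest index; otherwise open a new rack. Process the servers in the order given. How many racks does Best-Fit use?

rack 1: place 20U, 28U left
rack 1: place 16U, 12U left
rack 2: place 18U, 30U left
rack 2: place 18U, 12U left
rack 3: place 17U, 31U left
rack 3: place 17U, 14U left
rack 4: place 17U, 31U left
rack 4: place 17U, 14U left
rack 5: place 17U, 31U left
rack 5: place 19U, 12U left
rack 6: place 17U, 31U left
rack 6: place 18U, 13U left
rack 7: place 20U, 28U left
rack 7: place 19U, 9U left
rack 8: place 19U, 29U left
rack 8: place 20U, 9U left
rack 9: place 20U, 28U left

9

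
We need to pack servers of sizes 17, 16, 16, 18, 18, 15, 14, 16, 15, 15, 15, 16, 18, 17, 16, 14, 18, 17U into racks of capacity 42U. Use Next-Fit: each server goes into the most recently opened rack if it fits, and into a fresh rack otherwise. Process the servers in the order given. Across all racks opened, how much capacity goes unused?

rack 1: place 17U, 25U left
rack 1: place 16U, 9U left
rack 2: place 16U, 26U left
rack 2: place 18U, 8U left
rack 3: place 18U, 24U left
rack 3: place 15U, 9U left
rack 4: place 14U, 28U left
rack 4: place 16U, 12U left
rack 5: place 15U, 27U left
rack 5: place 15U, 12U left
rack 6: place 15U, 27U left
rack 6: place 16U, 11U left
rack 7: place 18U, 24U left
rack 7: place 17U, 7U left
rack 8: place 16U, 26U left
rack 8: place 14U, 12U left
rack 9: place 18U, 24U left
rack 9: place 17U, 7U left
9 racks × 42U = 378U; used 291U; unused 87U.

87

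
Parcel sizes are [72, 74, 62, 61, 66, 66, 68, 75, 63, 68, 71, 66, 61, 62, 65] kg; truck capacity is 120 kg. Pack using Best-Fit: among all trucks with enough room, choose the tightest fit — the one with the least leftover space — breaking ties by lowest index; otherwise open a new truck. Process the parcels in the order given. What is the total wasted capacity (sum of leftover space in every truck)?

truck 1: place 72 kg, 48 kg left
truck 2: place 74 kg, 46 kg left
truck 3: place 62 kg, 58 kg left
truck 4: place 61 kg, 59 kg left
truck 5: place 66 kg, 54 kg left
truck 6: place 66 kg, 54 kg left
truck 7: place 68 kg, 52 kg left
truck 8: place 75 kg, 45 kg left
truck 9: place 63 kg, 57 kg left
truck 10: place 68 kg, 52 kg left
truck 11: place 71 kg, 49 kg left
truck 12: place 66 kg, 54 kg left
truck 13: place 61 kg, 59 kg left
truck 14: place 62 kg, 58 kg left
truck 15: place 65 kg, 55 kg left
15 trucks × 120 kg = 1800 kg; used 1000 kg; unused 800 kg.

800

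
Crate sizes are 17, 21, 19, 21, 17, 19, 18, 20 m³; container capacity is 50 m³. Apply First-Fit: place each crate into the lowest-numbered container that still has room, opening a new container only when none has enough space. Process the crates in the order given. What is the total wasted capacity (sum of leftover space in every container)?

17 m³ → container 1 (remaining 33 m³)
21 m³ → container 1 (remaining 12 m³)
19 m³ → container 2 (remaining 31 m³)
21 m³ → container 2 (remaining 10 m³)
17 m³ → container 3 (remaining 33 m³)
19 m³ → container 3 (remaining 14 m³)
18 m³ → container 4 (remaining 32 m³)
20 m³ → container 4 (remaining 12 m³)
4 containers × 50 m³ = 200 m³; used 152 m³; unused 48 m³.

48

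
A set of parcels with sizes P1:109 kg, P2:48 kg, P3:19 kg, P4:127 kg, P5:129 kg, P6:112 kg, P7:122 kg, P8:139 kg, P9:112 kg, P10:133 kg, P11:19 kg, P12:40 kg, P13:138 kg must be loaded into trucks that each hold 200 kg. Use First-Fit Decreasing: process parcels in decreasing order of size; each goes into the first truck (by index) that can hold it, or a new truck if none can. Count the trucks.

9 trucks

Sorted descending: 139, 138, 133, 129, 127, 122, 112, 112, 109, 48, 40, 19, 19.
Put 139 kg in truck 1; 61 kg remain.
Put 138 kg in truck 2; 62 kg remain.
Put 133 kg in truck 3; 67 kg remain.
Put 129 kg in truck 4; 71 kg remain.
Put 127 kg in truck 5; 73 kg remain.
Put 122 kg in truck 6; 78 kg remain.
Put 112 kg in truck 7; 88 kg remain.
Put 112 kg in truck 8; 88 kg remain.
Put 109 kg in truck 9; 91 kg remain.
Put 48 kg in truck 1; 13 kg remain.
Put 40 kg in truck 2; 22 kg remain.
Put 19 kg in truck 2; 3 kg remain.
Put 19 kg in truck 3; 48 kg remain.
Final trucks: [139,48] [138,40,19] [133,19] [129] [127] [122] [112] [112] [109].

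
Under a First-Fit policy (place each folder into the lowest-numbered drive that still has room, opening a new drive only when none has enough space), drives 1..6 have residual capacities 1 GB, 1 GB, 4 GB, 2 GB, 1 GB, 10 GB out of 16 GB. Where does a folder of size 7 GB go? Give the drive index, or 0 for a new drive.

6

Drives with room: drive 6 (10 GB).
The first with room is drive 6.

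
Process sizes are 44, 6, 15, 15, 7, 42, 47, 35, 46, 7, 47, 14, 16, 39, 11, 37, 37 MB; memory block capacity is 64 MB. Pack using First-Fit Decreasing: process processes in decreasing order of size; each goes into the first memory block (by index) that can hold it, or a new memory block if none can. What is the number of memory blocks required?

Sorted descending: 47, 47, 46, 44, 42, 39, 37, 37, 35, 16, 15, 15, 14, 11, 7, 7, 6.
Put 47 MB in memory block 1; 17 MB remain.
Put 47 MB in memory block 2; 17 MB remain.
Put 46 MB in memory block 3; 18 MB remain.
Put 44 MB in memory block 4; 20 MB remain.
Put 42 MB in memory block 5; 22 MB remain.
Put 39 MB in memory block 6; 25 MB remain.
Put 37 MB in memory block 7; 27 MB remain.
Put 37 MB in memory block 8; 27 MB remain.
Put 35 MB in memory block 9; 29 MB remain.
Put 16 MB in memory block 1; 1 MB remain.
Put 15 MB in memory block 2; 2 MB remain.
Put 15 MB in memory block 3; 3 MB remain.
Put 14 MB in memory block 4; 6 MB remain.
Put 11 MB in memory block 5; 11 MB remain.
Put 7 MB in memory block 5; 4 MB remain.
Put 7 MB in memory block 6; 18 MB remain.
Put 6 MB in memory block 4; 0 MB remain.

9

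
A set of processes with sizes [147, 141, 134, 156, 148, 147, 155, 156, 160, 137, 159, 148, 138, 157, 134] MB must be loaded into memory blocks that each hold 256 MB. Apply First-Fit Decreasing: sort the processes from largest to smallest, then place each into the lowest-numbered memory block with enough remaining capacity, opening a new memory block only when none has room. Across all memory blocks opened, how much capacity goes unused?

1623

Sorted descending: 160, 159, 157, 156, 156, 155, 148, 148, 147, 147, 141, 138, 137, 134, 134.
160 MB → memory block 1 (remaining 96 MB)
159 MB → memory block 2 (remaining 97 MB)
157 MB → memory block 3 (remaining 99 MB)
156 MB → memory block 4 (remaining 100 MB)
156 MB → memory block 5 (remaining 100 MB)
155 MB → memory block 6 (remaining 101 MB)
148 MB → memory block 7 (remaining 108 MB)
148 MB → memory block 8 (remaining 108 MB)
147 MB → memory block 9 (remaining 109 MB)
147 MB → memory block 10 (remaining 109 MB)
141 MB → memory block 11 (remaining 115 MB)
138 MB → memory block 12 (remaining 118 MB)
137 MB → memory block 13 (remaining 119 MB)
134 MB → memory block 14 (remaining 122 MB)
134 MB → memory block 15 (remaining 122 MB)
15 memory blocks × 256 MB = 3840 MB; used 2217 MB; unused 1623 MB.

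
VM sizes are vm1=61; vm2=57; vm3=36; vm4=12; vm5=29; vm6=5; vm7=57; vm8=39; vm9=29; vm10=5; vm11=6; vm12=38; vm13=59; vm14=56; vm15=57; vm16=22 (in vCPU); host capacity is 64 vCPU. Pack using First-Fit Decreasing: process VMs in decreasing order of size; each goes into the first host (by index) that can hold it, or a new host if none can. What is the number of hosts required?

Sorted descending: 61, 59, 57, 57, 57, 56, 39, 38, 36, 29, 29, 22, 12, 6, 5, 5.
host 1: place 61 vCPU, 3 vCPU left
host 2: place 59 vCPU, 5 vCPU left
host 3: place 57 vCPU, 7 vCPU left
host 4: place 57 vCPU, 7 vCPU left
host 5: place 57 vCPU, 7 vCPU left
host 6: place 56 vCPU, 8 vCPU left
host 7: place 39 vCPU, 25 vCPU left
host 8: place 38 vCPU, 26 vCPU left
host 9: place 36 vCPU, 28 vCPU left
host 10: place 29 vCPU, 35 vCPU left
host 10: place 29 vCPU, 6 vCPU left
host 7: place 22 vCPU, 3 vCPU left
host 8: place 12 vCPU, 14 vCPU left
host 3: place 6 vCPU, 1 vCPU left
host 2: place 5 vCPU, 0 vCPU left
host 4: place 5 vCPU, 2 vCPU left
Final hosts: [61] [59,5] [57,6] [57,5] [57] [56] [39,22] [38,12] [36] [29,29].

10 hosts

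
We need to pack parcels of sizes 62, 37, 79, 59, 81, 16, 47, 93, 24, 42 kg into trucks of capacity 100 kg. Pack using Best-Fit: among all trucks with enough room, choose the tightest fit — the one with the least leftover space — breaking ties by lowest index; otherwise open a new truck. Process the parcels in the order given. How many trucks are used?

6

62 kg → truck 1 (remaining 38 kg)
37 kg → truck 1 (remaining 1 kg)
79 kg → truck 2 (remaining 21 kg)
59 kg → truck 3 (remaining 41 kg)
81 kg → truck 4 (remaining 19 kg)
16 kg → truck 4 (remaining 3 kg)
47 kg → truck 5 (remaining 53 kg)
93 kg → truck 6 (remaining 7 kg)
24 kg → truck 3 (remaining 17 kg)
42 kg → truck 5 (remaining 11 kg)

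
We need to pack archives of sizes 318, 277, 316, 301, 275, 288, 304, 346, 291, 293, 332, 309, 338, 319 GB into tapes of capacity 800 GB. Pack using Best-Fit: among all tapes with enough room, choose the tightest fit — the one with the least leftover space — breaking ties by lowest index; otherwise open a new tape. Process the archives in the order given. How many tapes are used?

7

tape 1: place 318 GB, 482 GB left
tape 1: place 277 GB, 205 GB left
tape 2: place 316 GB, 484 GB left
tape 2: place 301 GB, 183 GB left
tape 3: place 275 GB, 525 GB left
tape 3: place 288 GB, 237 GB left
tape 4: place 304 GB, 496 GB left
tape 4: place 346 GB, 150 GB left
tape 5: place 291 GB, 509 GB left
tape 5: place 293 GB, 216 GB left
tape 6: place 332 GB, 468 GB left
tape 6: place 309 GB, 159 GB left
tape 7: place 338 GB, 462 GB left
tape 7: place 319 GB, 143 GB left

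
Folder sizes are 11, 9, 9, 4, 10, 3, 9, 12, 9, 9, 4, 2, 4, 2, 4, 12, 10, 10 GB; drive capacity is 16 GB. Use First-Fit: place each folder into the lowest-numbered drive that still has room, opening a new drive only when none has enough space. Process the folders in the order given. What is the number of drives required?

Put 11 GB in drive 1; 5 GB remain.
Put 9 GB in drive 2; 7 GB remain.
Put 9 GB in drive 3; 7 GB remain.
Put 4 GB in drive 1; 1 GB remain.
Put 10 GB in drive 4; 6 GB remain.
Put 3 GB in drive 2; 4 GB remain.
Put 9 GB in drive 5; 7 GB remain.
Put 12 GB in drive 6; 4 GB remain.
Put 9 GB in drive 7; 7 GB remain.
Put 9 GB in drive 8; 7 GB remain.
Put 4 GB in drive 2; 0 GB remain.
Put 2 GB in drive 3; 5 GB remain.
Put 4 GB in drive 3; 1 GB remain.
Put 2 GB in drive 4; 4 GB remain.
Put 4 GB in drive 4; 0 GB remain.
Put 12 GB in drive 9; 4 GB remain.
Put 10 GB in drive 10; 6 GB remain.
Put 10 GB in drive 11; 6 GB remain.
Final drives: [11,4] [9,3,4] [9,2,4] [10,2,4] [9] [12] [9] [9] [12] [10] [10].

11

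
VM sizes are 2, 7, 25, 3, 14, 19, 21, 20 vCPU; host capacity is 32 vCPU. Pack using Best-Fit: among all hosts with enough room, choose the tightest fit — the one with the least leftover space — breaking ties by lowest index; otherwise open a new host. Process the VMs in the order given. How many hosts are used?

2 vCPU → host 1 (remaining 30 vCPU)
7 vCPU → host 1 (remaining 23 vCPU)
25 vCPU → host 2 (remaining 7 vCPU)
3 vCPU → host 2 (remaining 4 vCPU)
14 vCPU → host 1 (remaining 9 vCPU)
19 vCPU → host 3 (remaining 13 vCPU)
21 vCPU → host 4 (remaining 11 vCPU)
20 vCPU → host 5 (remaining 12 vCPU)
Final hosts: [2,7,14] [25,3] [19] [21] [20].

5 hosts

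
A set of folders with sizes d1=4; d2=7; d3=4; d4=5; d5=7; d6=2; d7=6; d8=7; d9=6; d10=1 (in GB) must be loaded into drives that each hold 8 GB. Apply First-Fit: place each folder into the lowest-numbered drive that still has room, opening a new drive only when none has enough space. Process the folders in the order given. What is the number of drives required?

7

d1 (4 GB) → drive 1 (remaining 4 GB)
d2 (7 GB) → drive 2 (remaining 1 GB)
d3 (4 GB) → drive 1 (remaining 0 GB)
d4 (5 GB) → drive 3 (remaining 3 GB)
d5 (7 GB) → drive 4 (remaining 1 GB)
d6 (2 GB) → drive 3 (remaining 1 GB)
d7 (6 GB) → drive 5 (remaining 2 GB)
d8 (7 GB) → drive 6 (remaining 1 GB)
d9 (6 GB) → drive 7 (remaining 2 GB)
d10 (1 GB) → drive 2 (remaining 0 GB)
Final drives: [4,4] [7,1] [5,2] [7] [6] [7] [6].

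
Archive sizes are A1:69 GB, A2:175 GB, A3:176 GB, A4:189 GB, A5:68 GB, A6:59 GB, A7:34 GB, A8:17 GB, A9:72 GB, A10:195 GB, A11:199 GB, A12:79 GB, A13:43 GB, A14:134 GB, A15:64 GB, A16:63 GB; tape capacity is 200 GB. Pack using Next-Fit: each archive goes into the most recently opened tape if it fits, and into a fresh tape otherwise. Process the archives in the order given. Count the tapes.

11

A1 (69 GB) → tape 1 (remaining 131 GB)
A2 (175 GB) → tape 2 (remaining 25 GB)
A3 (176 GB) → tape 3 (remaining 24 GB)
A4 (189 GB) → tape 4 (remaining 11 GB)
A5 (68 GB) → tape 5 (remaining 132 GB)
A6 (59 GB) → tape 5 (remaining 73 GB)
A7 (34 GB) → tape 5 (remaining 39 GB)
A8 (17 GB) → tape 5 (remaining 22 GB)
A9 (72 GB) → tape 6 (remaining 128 GB)
A10 (195 GB) → tape 7 (remaining 5 GB)
A11 (199 GB) → tape 8 (remaining 1 GB)
A12 (79 GB) → tape 9 (remaining 121 GB)
A13 (43 GB) → tape 9 (remaining 78 GB)
A14 (134 GB) → tape 10 (remaining 66 GB)
A15 (64 GB) → tape 10 (remaining 2 GB)
A16 (63 GB) → tape 11 (remaining 137 GB)
Final tapes: [69] [175] [176] [189] [68,59,34,17] [72] [195] [199] [79,43] [134,64] [63].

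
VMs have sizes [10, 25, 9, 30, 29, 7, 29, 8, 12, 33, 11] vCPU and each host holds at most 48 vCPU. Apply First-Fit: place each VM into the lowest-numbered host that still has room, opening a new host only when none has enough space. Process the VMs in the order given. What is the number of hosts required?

5

10 vCPU → host 1 (remaining 38 vCPU)
25 vCPU → host 1 (remaining 13 vCPU)
9 vCPU → host 1 (remaining 4 vCPU)
30 vCPU → host 2 (remaining 18 vCPU)
29 vCPU → host 3 (remaining 19 vCPU)
7 vCPU → host 2 (remaining 11 vCPU)
29 vCPU → host 4 (remaining 19 vCPU)
8 vCPU → host 2 (remaining 3 vCPU)
12 vCPU → host 3 (remaining 7 vCPU)
33 vCPU → host 5 (remaining 15 vCPU)
11 vCPU → host 4 (remaining 8 vCPU)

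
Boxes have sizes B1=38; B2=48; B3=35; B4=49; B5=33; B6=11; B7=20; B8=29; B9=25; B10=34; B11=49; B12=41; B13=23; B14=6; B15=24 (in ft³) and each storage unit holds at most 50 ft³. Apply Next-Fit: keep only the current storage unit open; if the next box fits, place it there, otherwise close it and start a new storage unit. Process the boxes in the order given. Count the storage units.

B1 (38 ft³) → storage unit 1 (remaining 12 ft³)
B2 (48 ft³) → storage unit 2 (remaining 2 ft³)
B3 (35 ft³) → storage unit 3 (remaining 15 ft³)
B4 (49 ft³) → storage unit 4 (remaining 1 ft³)
B5 (33 ft³) → storage unit 5 (remaining 17 ft³)
B6 (11 ft³) → storage unit 5 (remaining 6 ft³)
B7 (20 ft³) → storage unit 6 (remaining 30 ft³)
B8 (29 ft³) → storage unit 6 (remaining 1 ft³)
B9 (25 ft³) → storage unit 7 (remaining 25 ft³)
B10 (34 ft³) → storage unit 8 (remaining 16 ft³)
B11 (49 ft³) → storage unit 9 (remaining 1 ft³)
B12 (41 ft³) → storage unit 10 (remaining 9 ft³)
B13 (23 ft³) → storage unit 11 (remaining 27 ft³)
B14 (6 ft³) → storage unit 11 (remaining 21 ft³)
B15 (24 ft³) → storage unit 12 (remaining 26 ft³)
Final storage units: [38] [48] [35] [49] [33,11] [20,29] [25] [34] [49] [41] [23,6] [24].

12 storage units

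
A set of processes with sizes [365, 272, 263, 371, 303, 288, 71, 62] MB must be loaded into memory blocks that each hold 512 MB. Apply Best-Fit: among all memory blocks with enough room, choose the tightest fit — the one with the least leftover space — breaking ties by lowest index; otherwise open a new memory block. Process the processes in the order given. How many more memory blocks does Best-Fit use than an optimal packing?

0

Best-Fit: [365] [272] [263] [371,71,62] [303] [288] → 6 memory blocks.
6 processes exceed 256 MB (half the capacity), and no two of those can share a memory block, so at least 6 memory blocks are needed.
So 6 is already optimal.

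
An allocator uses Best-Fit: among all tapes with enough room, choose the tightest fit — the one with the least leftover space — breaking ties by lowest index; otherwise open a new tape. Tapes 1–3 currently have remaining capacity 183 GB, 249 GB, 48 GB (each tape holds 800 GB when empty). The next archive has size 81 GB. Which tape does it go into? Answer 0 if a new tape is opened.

1

Tapes with room: tape 1 (183 GB), tape 2 (249 GB).
Tightest fit is tape 1 with 183 GB free.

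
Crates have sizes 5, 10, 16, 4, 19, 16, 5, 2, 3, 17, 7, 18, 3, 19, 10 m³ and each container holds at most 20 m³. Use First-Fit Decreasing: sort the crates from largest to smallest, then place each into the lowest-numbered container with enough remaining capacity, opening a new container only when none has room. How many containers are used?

Sorted descending: 19, 19, 18, 17, 16, 16, 10, 10, 7, 5, 5, 4, 3, 3, 2.
container 1: place 19 m³, 1 m³ left
container 2: place 19 m³, 1 m³ left
container 3: place 18 m³, 2 m³ left
container 4: place 17 m³, 3 m³ left
container 5: place 16 m³, 4 m³ left
container 6: place 16 m³, 4 m³ left
container 7: place 10 m³, 10 m³ left
container 7: place 10 m³, 0 m³ left
container 8: place 7 m³, 13 m³ left
container 8: place 5 m³, 8 m³ left
container 8: place 5 m³, 3 m³ left
container 5: place 4 m³, 0 m³ left
container 4: place 3 m³, 0 m³ left
container 6: place 3 m³, 1 m³ left
container 3: place 2 m³, 0 m³ left

8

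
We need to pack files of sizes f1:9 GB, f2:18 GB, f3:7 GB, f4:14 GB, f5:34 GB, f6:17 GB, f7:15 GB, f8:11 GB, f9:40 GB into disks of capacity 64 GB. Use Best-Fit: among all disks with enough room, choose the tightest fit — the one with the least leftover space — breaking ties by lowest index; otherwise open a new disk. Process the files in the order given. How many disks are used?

3

f1 (9 GB) → disk 1 (remaining 55 GB)
f2 (18 GB) → disk 1 (remaining 37 GB)
f3 (7 GB) → disk 1 (remaining 30 GB)
f4 (14 GB) → disk 1 (remaining 16 GB)
f5 (34 GB) → disk 2 (remaining 30 GB)
f6 (17 GB) → disk 2 (remaining 13 GB)
f7 (15 GB) → disk 1 (remaining 1 GB)
f8 (11 GB) → disk 2 (remaining 2 GB)
f9 (40 GB) → disk 3 (remaining 24 GB)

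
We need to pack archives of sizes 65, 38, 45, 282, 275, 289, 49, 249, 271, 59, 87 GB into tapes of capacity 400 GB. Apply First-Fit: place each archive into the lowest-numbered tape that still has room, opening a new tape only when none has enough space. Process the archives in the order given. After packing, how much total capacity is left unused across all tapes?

65 GB → tape 1 (remaining 335 GB)
38 GB → tape 1 (remaining 297 GB)
45 GB → tape 1 (remaining 252 GB)
282 GB → tape 2 (remaining 118 GB)
275 GB → tape 3 (remaining 125 GB)
289 GB → tape 4 (remaining 111 GB)
49 GB → tape 1 (remaining 203 GB)
249 GB → tape 5 (remaining 151 GB)
271 GB → tape 6 (remaining 129 GB)
59 GB → tape 1 (remaining 144 GB)
87 GB → tape 1 (remaining 57 GB)
6 tapes × 400 GB = 2400 GB; used 1709 GB; unused 691 GB.

691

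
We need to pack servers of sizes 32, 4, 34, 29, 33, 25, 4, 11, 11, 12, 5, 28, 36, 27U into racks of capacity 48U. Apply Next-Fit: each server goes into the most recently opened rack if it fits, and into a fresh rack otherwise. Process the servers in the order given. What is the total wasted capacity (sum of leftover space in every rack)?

rack 1: place 32U, 16U left
rack 1: place 4U, 12U left
rack 2: place 34U, 14U left
rack 3: place 29U, 19U left
rack 4: place 33U, 15U left
rack 5: place 25U, 23U left
rack 5: place 4U, 19U left
rack 5: place 11U, 8U left
rack 6: place 11U, 37U left
rack 6: place 12U, 25U left
rack 6: place 5U, 20U left
rack 7: place 28U, 20U left
rack 8: place 36U, 12U left
rack 9: place 27U, 21U left
9 racks × 48U = 432U; used 291U; unused 141U.

141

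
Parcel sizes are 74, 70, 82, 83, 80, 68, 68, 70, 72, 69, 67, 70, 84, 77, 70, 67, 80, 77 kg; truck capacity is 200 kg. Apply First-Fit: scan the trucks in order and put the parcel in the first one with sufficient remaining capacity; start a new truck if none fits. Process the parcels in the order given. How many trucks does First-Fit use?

9

Put 74 kg in truck 1; 126 kg remain.
Put 70 kg in truck 1; 56 kg remain.
Put 82 kg in truck 2; 118 kg remain.
Put 83 kg in truck 2; 35 kg remain.
Put 80 kg in truck 3; 120 kg remain.
Put 68 kg in truck 3; 52 kg remain.
Put 68 kg in truck 4; 132 kg remain.
Put 70 kg in truck 4; 62 kg remain.
Put 72 kg in truck 5; 128 kg remain.
Put 69 kg in truck 5; 59 kg remain.
Put 67 kg in truck 6; 133 kg remain.
Put 70 kg in truck 6; 63 kg remain.
Put 84 kg in truck 7; 116 kg remain.
Put 77 kg in truck 7; 39 kg remain.
Put 70 kg in truck 8; 130 kg remain.
Put 67 kg in truck 8; 63 kg remain.
Put 80 kg in truck 9; 120 kg remain.
Put 77 kg in truck 9; 43 kg remain.
Final trucks: [74,70] [82,83] [80,68] [68,70] [72,69] [67,70] [84,77] [70,67] [80,77].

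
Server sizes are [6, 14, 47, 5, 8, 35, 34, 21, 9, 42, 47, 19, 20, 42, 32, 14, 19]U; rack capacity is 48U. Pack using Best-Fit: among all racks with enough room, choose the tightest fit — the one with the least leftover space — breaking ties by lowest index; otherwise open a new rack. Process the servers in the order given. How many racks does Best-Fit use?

rack 1: place 6U, 42U left
rack 1: place 14U, 28U left
rack 2: place 47U, 1U left
rack 1: place 5U, 23U left
rack 1: place 8U, 15U left
rack 3: place 35U, 13U left
rack 4: place 34U, 14U left
rack 5: place 21U, 27U left
rack 3: place 9U, 4U left
rack 6: place 42U, 6U left
rack 7: place 47U, 1U left
rack 5: place 19U, 8U left
rack 8: place 20U, 28U left
rack 9: place 42U, 6U left
rack 10: place 32U, 16U left
rack 4: place 14U, 0U left
rack 8: place 19U, 9U left
Final racks: [6,14,5,8] [47] [35,9] [34,14] [21,19] [42] [47] [20,19] [42] [32].

10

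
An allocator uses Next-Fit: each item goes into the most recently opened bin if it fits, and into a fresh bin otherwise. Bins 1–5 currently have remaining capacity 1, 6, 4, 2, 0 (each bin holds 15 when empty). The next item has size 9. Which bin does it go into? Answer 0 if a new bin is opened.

0

Next-Fit only looks at bin 5, which has 0 free.
9 does not fit, so a new bin is opened.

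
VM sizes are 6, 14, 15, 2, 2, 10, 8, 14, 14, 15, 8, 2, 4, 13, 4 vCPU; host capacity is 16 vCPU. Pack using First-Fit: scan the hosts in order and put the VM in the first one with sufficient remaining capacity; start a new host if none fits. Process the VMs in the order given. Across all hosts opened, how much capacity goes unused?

host 1: place 6 vCPU, 10 vCPU left
host 2: place 14 vCPU, 2 vCPU left
host 3: place 15 vCPU, 1 vCPU left
host 1: place 2 vCPU, 8 vCPU left
host 1: place 2 vCPU, 6 vCPU left
host 4: place 10 vCPU, 6 vCPU left
host 5: place 8 vCPU, 8 vCPU left
host 6: place 14 vCPU, 2 vCPU left
host 7: place 14 vCPU, 2 vCPU left
host 8: place 15 vCPU, 1 vCPU left
host 5: place 8 vCPU, 0 vCPU left
host 1: place 2 vCPU, 4 vCPU left
host 1: place 4 vCPU, 0 vCPU left
host 9: place 13 vCPU, 3 vCPU left
host 4: place 4 vCPU, 2 vCPU left
9 hosts × 16 vCPU = 144 vCPU; used 131 vCPU; unused 13 vCPU.

13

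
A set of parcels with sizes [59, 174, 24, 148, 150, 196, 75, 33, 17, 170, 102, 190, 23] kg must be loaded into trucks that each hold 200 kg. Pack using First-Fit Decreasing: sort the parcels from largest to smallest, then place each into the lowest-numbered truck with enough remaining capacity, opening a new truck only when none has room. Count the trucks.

8

Sorted descending: 196, 190, 174, 170, 150, 148, 102, 75, 59, 33, 24, 23, 17.
Put 196 kg in truck 1; 4 kg remain.
Put 190 kg in truck 2; 10 kg remain.
Put 174 kg in truck 3; 26 kg remain.
Put 170 kg in truck 4; 30 kg remain.
Put 150 kg in truck 5; 50 kg remain.
Put 148 kg in truck 6; 52 kg remain.
Put 102 kg in truck 7; 98 kg remain.
Put 75 kg in truck 7; 23 kg remain.
Put 59 kg in truck 8; 141 kg remain.
Put 33 kg in truck 5; 17 kg remain.
Put 24 kg in truck 3; 2 kg remain.
Put 23 kg in truck 4; 7 kg remain.
Put 17 kg in truck 5; 0 kg remain.
Final trucks: [196] [190] [174,24] [170,23] [150,33,17] [148] [102,75] [59].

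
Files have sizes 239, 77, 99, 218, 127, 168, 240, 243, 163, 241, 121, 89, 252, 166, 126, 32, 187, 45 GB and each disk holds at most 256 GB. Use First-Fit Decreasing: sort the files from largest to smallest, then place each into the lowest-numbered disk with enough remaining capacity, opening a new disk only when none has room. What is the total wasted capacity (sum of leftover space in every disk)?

239

Sorted descending: 252, 243, 241, 240, 239, 218, 187, 168, 166, 163, 127, 126, 121, 99, 89, 77, 45, 32.
Put 252 GB in disk 1; 4 GB remain.
Put 243 GB in disk 2; 13 GB remain.
Put 241 GB in disk 3; 15 GB remain.
Put 240 GB in disk 4; 16 GB remain.
Put 239 GB in disk 5; 17 GB remain.
Put 218 GB in disk 6; 38 GB remain.
Put 187 GB in disk 7; 69 GB remain.
Put 168 GB in disk 8; 88 GB remain.
Put 166 GB in disk 9; 90 GB remain.
Put 163 GB in disk 10; 93 GB remain.
Put 127 GB in disk 11; 129 GB remain.
Put 126 GB in disk 11; 3 GB remain.
Put 121 GB in disk 12; 135 GB remain.
Put 99 GB in disk 12; 36 GB remain.
Put 89 GB in disk 9; 1 GB remain.
Put 77 GB in disk 8; 11 GB remain.
Put 45 GB in disk 7; 24 GB remain.
Put 32 GB in disk 6; 6 GB remain.
12 disks × 256 GB = 3072 GB; used 2833 GB; unused 239 GB.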